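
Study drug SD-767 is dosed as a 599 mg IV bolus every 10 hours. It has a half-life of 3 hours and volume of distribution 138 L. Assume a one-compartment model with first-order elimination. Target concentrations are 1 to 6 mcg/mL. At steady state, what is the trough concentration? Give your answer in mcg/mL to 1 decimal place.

0.5 mcg/mL

τ/t½ = 10/3 ≈ 3.3333, so fraction remaining f = (1/2)^(10/3) ≈ 0.0992.
At steady state, accumulation factor R = 1/(1 − e^(−kτ)) ≈ 1.1101.
Single-dose peak C₀ = D/Vd = 599/138 ≈ 4.341 mcg/mL.
Cmax,ss = C₀/(1 − f) ≈ 4.341/0.9008 ≈ 4.819 mcg/mL.
Steady-state trough Cmin,ss = Cmax,ss·f ≈ 4.819 × 0.0992 ≈ 0.478 mcg/mL.
Trough 0.5 mcg/mL vs MEC 1 mcg/mL: subtherapeutic.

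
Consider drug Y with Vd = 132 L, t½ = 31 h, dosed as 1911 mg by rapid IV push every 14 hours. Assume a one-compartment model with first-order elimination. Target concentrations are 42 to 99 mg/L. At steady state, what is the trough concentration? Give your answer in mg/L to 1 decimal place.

39.4 mg/L

τ/t½ = 14/31 ≈ 0.45161, so fraction remaining f = (1/2)^(14/31) ≈ 0.7312.
Accumulation ratio R = 1/(1 − f) ≈ 1/0.2688 ≈ 3.7202.
Single-dose peak C₀ = D/Vd = 1911/132 ≈ 14.477 mg/L.
Cmax,ss = C₀/(1 − f) ≈ 14.477/0.2688 ≈ 53.858 mg/L.
Steady-state trough Cmin,ss = Cmax,ss·f ≈ 53.858 × 0.7312 ≈ 39.381 mg/L.
Trough 39.4 mg/L vs MEC 42 mg/L: subtherapeutic.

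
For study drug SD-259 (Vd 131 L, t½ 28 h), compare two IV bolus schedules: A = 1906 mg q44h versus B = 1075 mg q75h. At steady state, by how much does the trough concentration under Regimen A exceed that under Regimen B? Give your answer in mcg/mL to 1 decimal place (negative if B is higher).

5.9 mcg/mL

Regimen A: f = (1/2)^(44/28) ≈ 0.3365; Cmin,ss = (1906/131)·f/(1−f) ≈ 7.379 mcg/mL.
Regimen B: f = (1/2)^(75/28) ≈ 0.1562; Cmin,ss = (1075/131)·f/(1−f) ≈ 1.519 mcg/mL.
Difference ≈ 7.379 − 1.519 ≈ 5.860 mcg/mL.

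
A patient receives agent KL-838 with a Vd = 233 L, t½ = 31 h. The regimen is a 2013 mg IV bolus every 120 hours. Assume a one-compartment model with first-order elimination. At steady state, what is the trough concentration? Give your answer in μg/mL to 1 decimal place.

Over one 120-h interval, 120/31 ≈ 3.871 half-lives elapse, leaving f ≈ 0.0683 of each dose.
Single-dose peak C₀ = D/Vd = 2013/233 ≈ 8.639 μg/mL.
Steady-state trough Cmin,ss = C₀·f/(1−f) ≈ 8.639 × 0.0683/0.9317 ≈ 0.633 μg/mL.

0.6 μg/mL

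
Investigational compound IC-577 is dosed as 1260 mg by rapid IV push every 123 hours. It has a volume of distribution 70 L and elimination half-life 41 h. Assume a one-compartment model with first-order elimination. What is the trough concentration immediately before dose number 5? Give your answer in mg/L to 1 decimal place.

f = (1/2)^(τ/t½) = (1/2)^(123/41) ≈ 0.1250.
C₀ = D/Vd = 1260/70 ≈ 18.000 mg/L.
Before the 5th dose, 4 doses have been given. Superposition: Cmin = C₀·(f + f² + … + f^4).
≈ 18.000 × (0.1250 + 0.0156 + 0.0020 + 0.0002) ≈ 18.000 × 0.1428 ≈ 2.570 mg/L.

2.6 mg/L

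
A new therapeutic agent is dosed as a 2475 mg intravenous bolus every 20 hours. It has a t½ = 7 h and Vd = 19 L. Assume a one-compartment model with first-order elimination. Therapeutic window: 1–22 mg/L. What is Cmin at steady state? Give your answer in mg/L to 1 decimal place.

k = ln2/t½ = ln2/7 ≈ 0.099021 h⁻¹; fraction remaining f = e^(−kτ) = e^(−0.099021×20) ≈ 0.1380.
Single-dose peak C₀ = D/Vd = 2475/19 ≈ 130.263 mg/L.
Steady-state trough Cmin,ss = C₀·f/(1−f) ≈ 130.263 × 0.1380/0.8620 ≈ 20.854 mg/L.
Trough 20.9 mg/L vs MEC 1 mg/L: adequate.

20.9 mg/L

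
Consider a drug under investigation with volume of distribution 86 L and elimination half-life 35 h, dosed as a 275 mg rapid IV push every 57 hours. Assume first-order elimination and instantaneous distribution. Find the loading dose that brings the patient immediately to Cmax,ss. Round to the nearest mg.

406 mg

f = (1/2)^(57/35) ≈ 0.323408; accumulation ratio R = 1/(1−f) ≈ 1.47800.
Loading dose to hit Cmax,ss on first dose: D_load = D_maint·R ≈ 275 × 1.47800 ≈ 406.45 mg.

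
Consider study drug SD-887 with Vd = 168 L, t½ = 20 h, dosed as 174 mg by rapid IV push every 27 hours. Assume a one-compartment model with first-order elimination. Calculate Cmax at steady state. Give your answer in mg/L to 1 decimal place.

k = ln2/t½ = ln2/20 ≈ 0.034657 h⁻¹; fraction remaining f = e^(−kτ) = e^(−0.034657×27) ≈ 0.3923.
At steady state, accumulation factor R = 1/(1 − e^(−kτ)) ≈ 1.6455.
Each bolus raises the concentration by D/Vd = 174/168 ≈ 1.036 mg/L.
Steady-state peak Cmax,ss = C₀·R ≈ 1.036 × 1.6455 ≈ 1.705 mg/L.

1.7 mg/L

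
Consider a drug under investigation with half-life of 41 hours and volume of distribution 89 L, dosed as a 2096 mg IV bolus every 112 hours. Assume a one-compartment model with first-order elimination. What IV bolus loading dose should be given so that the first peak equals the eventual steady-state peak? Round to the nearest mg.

2467 mg

f = (1/2)^(112/41) ≈ 0.150548; accumulation ratio R = 1/(1−f) ≈ 1.17723.
Loading dose to hit Cmax,ss on first dose: D_load = D_maint·R ≈ 2096 × 1.17723 ≈ 2467.47 mg.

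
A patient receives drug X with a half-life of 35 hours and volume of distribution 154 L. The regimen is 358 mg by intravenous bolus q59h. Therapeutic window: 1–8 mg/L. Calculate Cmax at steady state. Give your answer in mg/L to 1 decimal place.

3.4 mg/L

Over one 59-h interval, 59/35 ≈ 1.6857 half-lives elapse, leaving f ≈ 0.3108 of each dose.
Accumulation ratio R = 1/(1 − f) ≈ 1/0.6892 ≈ 1.4510.
Single-dose peak C₀ = D/Vd = 358/154 ≈ 2.325 mg/L.
Steady-state peak Cmax,ss = C₀·R ≈ 2.325 × 1.4510 ≈ 3.374 mg/L.
Peak 3.4 mg/L vs MTC 8 mg/L: below toxic threshold.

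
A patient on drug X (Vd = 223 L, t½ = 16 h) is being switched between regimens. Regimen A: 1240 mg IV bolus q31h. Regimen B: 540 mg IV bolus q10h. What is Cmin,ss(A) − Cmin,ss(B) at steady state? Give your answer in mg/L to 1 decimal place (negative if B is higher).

Regimen A: f = (1/2)^(31/16) ≈ 0.2611; Cmin,ss = (1240/223)·f/(1−f) ≈ 1.965 mg/L.
Regimen B: f = (1/2)^(10/16) ≈ 0.6484; Cmin,ss = (540/223)·f/(1−f) ≈ 4.466 mg/L.
Difference ≈ 1.965 − 4.466 ≈ -2.501 mg/L.

-2.5 mg/L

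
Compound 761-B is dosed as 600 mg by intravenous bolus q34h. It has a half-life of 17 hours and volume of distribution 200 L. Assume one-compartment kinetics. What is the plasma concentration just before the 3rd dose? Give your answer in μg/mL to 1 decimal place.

f = (1/2)^(τ/t½) = (1/2)^(34/17) ≈ 0.2500.
C₀ = D/Vd = 600/200 ≈ 3.000 μg/mL.
Before the 3rd dose, 2 doses have been given. Superposition: Cmin = C₀·(f + f²).
≈ 3.000 × (0.2500 + 0.0625) ≈ 3.000 × 0.3125 ≈ 0.938 μg/mL.

0.9 μg/mL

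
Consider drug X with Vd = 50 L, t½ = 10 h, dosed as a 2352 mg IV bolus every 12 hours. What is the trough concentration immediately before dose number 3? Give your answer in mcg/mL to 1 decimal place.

29.4 mcg/mL

f = (1/2)^(τ/t½) = (1/2)^(12/10) ≈ 0.4353.
C₀ = D/Vd = 2352/50 ≈ 47.040 mcg/mL.
Before the 3rd dose, 2 doses have been given. Superposition: Cmin = C₀·(f + f²).
≈ 47.040 × (0.4353 + 0.1895) ≈ 47.040 × 0.6248 ≈ 29.391 mcg/mL.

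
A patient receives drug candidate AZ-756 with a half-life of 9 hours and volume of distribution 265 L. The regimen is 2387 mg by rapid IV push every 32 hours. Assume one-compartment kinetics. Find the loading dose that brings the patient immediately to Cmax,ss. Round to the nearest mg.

f = (1/2)^(32/9) ≈ 0.085049; accumulation ratio R = 1/(1−f) ≈ 1.09295.
Loading dose to hit Cmax,ss on first dose: D_load = D_maint·R ≈ 2387 × 1.09295 ≈ 2608.87 mg.

2609 mg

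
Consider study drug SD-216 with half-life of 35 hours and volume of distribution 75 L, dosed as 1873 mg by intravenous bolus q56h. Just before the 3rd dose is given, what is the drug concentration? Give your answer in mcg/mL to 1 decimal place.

f = (1/2)^(τ/t½) = (1/2)^(56/35) ≈ 0.3299.
C₀ = D/Vd = 1873/75 ≈ 24.973 mcg/mL.
Before the 3rd dose, 2 doses have been given. Superposition: Cmin = C₀·(f + f²).
≈ 24.973 × (0.3299 + 0.1088) ≈ 24.973 × 0.4387 ≈ 10.956 mcg/mL.

11.0 mcg/mL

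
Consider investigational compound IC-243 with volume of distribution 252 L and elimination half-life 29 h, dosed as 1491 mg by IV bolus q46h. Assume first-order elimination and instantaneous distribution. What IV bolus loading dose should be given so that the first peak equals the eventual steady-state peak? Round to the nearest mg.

f = (1/2)^(46/29) ≈ 0.333046; accumulation ratio R = 1/(1−f) ≈ 1.49935.
Loading dose to hit Cmax,ss on first dose: D_load = D_maint·R ≈ 1491 × 1.49935 ≈ 2235.53 mg.

2236 mg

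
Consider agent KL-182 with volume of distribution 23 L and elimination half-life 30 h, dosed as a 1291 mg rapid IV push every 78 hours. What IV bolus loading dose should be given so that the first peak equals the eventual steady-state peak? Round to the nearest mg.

1546 mg

f = (1/2)^(78/30) ≈ 0.164938; accumulation ratio R = 1/(1−f) ≈ 1.19752.
Loading dose to hit Cmax,ss on first dose: D_load = D_maint·R ≈ 1291 × 1.19752 ≈ 1546.00 mg.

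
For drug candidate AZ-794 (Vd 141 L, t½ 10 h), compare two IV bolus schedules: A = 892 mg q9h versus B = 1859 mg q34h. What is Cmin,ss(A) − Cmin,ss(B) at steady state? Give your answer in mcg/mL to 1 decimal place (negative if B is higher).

Regimen A: f = (1/2)^(9/10) ≈ 0.5359; Cmin,ss = (892/141)·f/(1−f) ≈ 7.305 mcg/mL.
Regimen B: f = (1/2)^(34/10) ≈ 0.0947; Cmin,ss = (1859/141)·f/(1−f) ≈ 1.379 mcg/mL.
Difference ≈ 7.305 − 1.379 ≈ 5.926 mcg/mL.

5.9 mcg/mL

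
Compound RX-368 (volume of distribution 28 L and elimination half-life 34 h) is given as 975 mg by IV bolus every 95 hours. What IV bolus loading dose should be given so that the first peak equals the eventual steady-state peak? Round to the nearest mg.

1139 mg

f = (1/2)^(95/34) ≈ 0.144174; accumulation ratio R = 1/(1−f) ≈ 1.16846.
Loading dose to hit Cmax,ss on first dose: D_load = D_maint·R ≈ 975 × 1.16846 ≈ 1139.25 mg.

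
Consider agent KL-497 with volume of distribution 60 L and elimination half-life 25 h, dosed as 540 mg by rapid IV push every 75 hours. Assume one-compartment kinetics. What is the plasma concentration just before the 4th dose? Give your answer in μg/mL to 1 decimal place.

1.3 μg/mL

f = (1/2)^(τ/t½) = (1/2)^(75/25) ≈ 0.1250.
C₀ = D/Vd = 540/60 ≈ 9.000 μg/mL.
Before the 4th dose, 3 doses have been given. Superposition: Cmin = C₀·(f + f² + … + f^3).
≈ 9.000 × (0.1250 + 0.0156 + 0.0020) ≈ 9.000 × 0.1426 ≈ 1.283 μg/mL.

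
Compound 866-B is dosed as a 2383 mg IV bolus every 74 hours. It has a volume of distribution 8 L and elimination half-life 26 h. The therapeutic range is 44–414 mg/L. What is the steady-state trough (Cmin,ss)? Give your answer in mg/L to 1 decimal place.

48.1 mg/L

k = ln2/t½ = ln2/26 ≈ 0.026660 h⁻¹; fraction remaining f = e^(−kτ) = e^(−0.026660×74) ≈ 0.1391.
At steady state, accumulation factor R = 1/(1 − e^(−kτ)) ≈ 1.1616.
Each bolus raises the concentration by D/Vd = 2383/8 ≈ 297.875 mg/L.
Cmax,ss = C₀/(1 − f) ≈ 297.875/0.8609 ≈ 346.004 mg/L.
One interval later, Cmin,ss = Cmax,ss·e^(−kτ) ≈ 346.004 × 0.1391 ≈ 48.129 mg/L.
Trough 48.1 mg/L vs MEC 44 mg/L: adequate.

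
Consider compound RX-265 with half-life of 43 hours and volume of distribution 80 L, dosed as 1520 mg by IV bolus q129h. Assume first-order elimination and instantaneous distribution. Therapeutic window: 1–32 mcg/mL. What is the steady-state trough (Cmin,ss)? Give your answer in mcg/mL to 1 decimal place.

2.7 mcg/mL

τ = 129 h = 3 half-lives, so f = (1/2)^3 = 0.125.
Accumulation ratio R = 1/(1 − f) = 1/0.875 = 8/7.
Single-dose peak C₀ = D/Vd = 1520/80 = 19 mcg/mL.
Steady-state peak Cmax,ss = C₀·R = 19 × 8/7 ≈ 21.714 mcg/mL.
Steady-state trough Cmin,ss = Cmax,ss·f ≈ 21.714 × 0.125 ≈ 2.714 mcg/mL.
Trough 2.7 mcg/mL vs MEC 1 mcg/mL: adequate.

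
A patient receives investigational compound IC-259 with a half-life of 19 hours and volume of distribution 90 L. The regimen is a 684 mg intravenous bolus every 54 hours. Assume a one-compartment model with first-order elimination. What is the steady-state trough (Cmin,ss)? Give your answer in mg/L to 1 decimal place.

1.2 mg/L

τ/t½ = 54/19 ≈ 2.8421, so fraction remaining f = (1/2)^(54/19) ≈ 0.1395.
Single-dose peak C₀ = D/Vd = 684/90 ≈ 7.600 mg/L.
Steady-state trough Cmin,ss = C₀·f/(1−f) ≈ 7.600 × 0.1395/0.8605 ≈ 1.232 mg/L.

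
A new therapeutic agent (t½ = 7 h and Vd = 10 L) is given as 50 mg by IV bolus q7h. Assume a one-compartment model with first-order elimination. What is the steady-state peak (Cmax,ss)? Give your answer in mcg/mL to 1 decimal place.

The dosing interval is 1 half-life, so f = 2^(−1) = 0.5.
At steady state, R = 1/(1 − 0.5) = 2/1.
Single-dose peak C₀ = D/Vd = 50/10 = 5 mcg/mL.
Steady-state peak Cmax,ss = C₀·R = 5 × 2/1 ≈ 10.000 mcg/mL.

10.0 mcg/mL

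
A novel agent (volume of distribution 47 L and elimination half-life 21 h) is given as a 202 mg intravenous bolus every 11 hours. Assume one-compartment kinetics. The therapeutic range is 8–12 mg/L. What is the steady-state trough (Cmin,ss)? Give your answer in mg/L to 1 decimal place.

k = ln2/t½ = ln2/21 ≈ 0.033007 h⁻¹; fraction remaining f = e^(−kτ) = e^(−0.033007×11) ≈ 0.6955.
Each bolus raises the concentration by D/Vd = 202/47 ≈ 4.298 mg/L.
Steady-state trough Cmin,ss = C₀·f/(1−f) ≈ 4.298 × 0.6955/0.3045 ≈ 9.817 mg/L.
Trough 9.8 mg/L vs MEC 8 mg/L: adequate.

9.8 mg/L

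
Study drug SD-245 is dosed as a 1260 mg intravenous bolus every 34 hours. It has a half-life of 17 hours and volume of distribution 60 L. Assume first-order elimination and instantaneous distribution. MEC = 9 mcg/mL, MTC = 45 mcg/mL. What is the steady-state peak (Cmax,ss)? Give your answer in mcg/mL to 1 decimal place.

28.0 mcg/mL

The dosing interval is 2 half-lives, so f = 2^(−2) = 0.25.
Accumulation ratio R = 1/(1 − f) = 1/0.75 = 4/3.
Single-dose peak C₀ = D/Vd = 1260/60 = 21 mcg/mL.
Steady-state peak Cmax,ss = C₀·R = 21 × 4/3 ≈ 28.000 mcg/mL.
Peak 28.0 mcg/mL vs MTC 45 mcg/mL: below toxic threshold.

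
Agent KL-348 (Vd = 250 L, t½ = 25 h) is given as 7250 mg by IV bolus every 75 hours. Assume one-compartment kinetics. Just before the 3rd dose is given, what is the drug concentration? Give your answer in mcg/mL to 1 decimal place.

f = (1/2)^(τ/t½) = (1/2)^(75/25) ≈ 0.1250.
C₀ = D/Vd = 7250/250 ≈ 29.000 mcg/mL.
Before the 3rd dose, 2 doses have been given. Superposition: Cmin = C₀·(f + f²).
≈ 29.000 × (0.1250 + 0.0156) ≈ 29.000 × 0.1406 ≈ 4.077 mcg/mL.

4.1 mcg/mL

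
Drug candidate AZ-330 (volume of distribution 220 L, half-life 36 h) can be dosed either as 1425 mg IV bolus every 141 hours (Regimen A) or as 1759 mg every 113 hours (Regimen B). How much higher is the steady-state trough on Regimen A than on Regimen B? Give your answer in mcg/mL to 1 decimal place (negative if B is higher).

Regimen A: f = (1/2)^(141/36) ≈ 0.0662; Cmin,ss = (1425/220)·f/(1−f) ≈ 0.459 mcg/mL.
Regimen B: f = (1/2)^(113/36) ≈ 0.1135; Cmin,ss = (1759/220)·f/(1−f) ≈ 1.024 mcg/mL.
Difference ≈ 0.459 − 1.024 ≈ -0.565 mcg/mL.

-0.6 mcg/mL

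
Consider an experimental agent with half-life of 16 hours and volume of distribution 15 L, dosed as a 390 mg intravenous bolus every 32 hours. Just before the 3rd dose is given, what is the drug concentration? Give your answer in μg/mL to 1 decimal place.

8.1 μg/mL

f = (1/2)^(τ/t½) = (1/2)^(32/16) ≈ 0.2500.
C₀ = D/Vd = 390/15 ≈ 26.000 μg/mL.
Before the 3rd dose, 2 doses have been given. Superposition: Cmin = C₀·(f + f²).
≈ 26.000 × (0.2500 + 0.0625) ≈ 26.000 × 0.3125 ≈ 8.125 μg/mL.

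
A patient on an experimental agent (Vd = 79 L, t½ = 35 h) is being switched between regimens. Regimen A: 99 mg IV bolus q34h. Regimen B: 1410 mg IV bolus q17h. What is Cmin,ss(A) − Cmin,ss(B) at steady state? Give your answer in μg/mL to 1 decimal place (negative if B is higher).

Regimen A: f = (1/2)^(34/35) ≈ 0.5100; Cmin,ss = (99/79)·f/(1−f) ≈ 1.304 μg/mL.
Regimen B: f = (1/2)^(17/35) ≈ 0.7141; Cmin,ss = (1410/79)·f/(1−f) ≈ 44.580 μg/mL.
Difference ≈ 1.304 − 44.580 ≈ -43.276 μg/mL.

-43.3 μg/mL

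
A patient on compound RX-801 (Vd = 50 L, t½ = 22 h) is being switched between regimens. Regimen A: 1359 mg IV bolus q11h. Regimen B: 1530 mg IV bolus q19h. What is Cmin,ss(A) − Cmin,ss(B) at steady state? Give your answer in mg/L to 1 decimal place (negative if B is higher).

Regimen A: f = (1/2)^(11/22) ≈ 0.7071; Cmin,ss = (1359/50)·f/(1−f) ≈ 65.616 mg/L.
Regimen B: f = (1/2)^(19/22) ≈ 0.5496; Cmin,ss = (1530/50)·f/(1−f) ≈ 37.340 mg/L.
Difference ≈ 65.616 − 37.340 ≈ 28.276 mg/L.

28.3 mg/L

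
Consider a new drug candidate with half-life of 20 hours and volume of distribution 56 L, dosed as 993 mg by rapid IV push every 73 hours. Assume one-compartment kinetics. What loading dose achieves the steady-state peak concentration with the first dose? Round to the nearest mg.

1079 mg

f = (1/2)^(73/20) ≈ 0.079660; accumulation ratio R = 1/(1−f) ≈ 1.08655.
Loading dose to hit Cmax,ss on first dose: D_load = D_maint·R ≈ 993 × 1.08655 ≈ 1078.94 mg.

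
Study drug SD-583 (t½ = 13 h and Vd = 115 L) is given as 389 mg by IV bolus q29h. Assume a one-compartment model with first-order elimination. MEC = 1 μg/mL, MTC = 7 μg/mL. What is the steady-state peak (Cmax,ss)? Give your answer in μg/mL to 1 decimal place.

Over one 29-h interval, 29/13 ≈ 2.2308 half-lives elapse, leaving f ≈ 0.2130 of each dose.
At steady state, accumulation factor R = 1/(1 − e^(−kτ)) ≈ 1.2706.
Single-dose peak C₀ = D/Vd = 389/115 ≈ 3.383 μg/mL.
Cmax,ss = C₀/(1 − f) ≈ 3.383/0.7870 ≈ 4.299 μg/mL.
Peak 4.3 μg/mL vs MTC 7 μg/mL: below toxic threshold.

4.3 μg/mL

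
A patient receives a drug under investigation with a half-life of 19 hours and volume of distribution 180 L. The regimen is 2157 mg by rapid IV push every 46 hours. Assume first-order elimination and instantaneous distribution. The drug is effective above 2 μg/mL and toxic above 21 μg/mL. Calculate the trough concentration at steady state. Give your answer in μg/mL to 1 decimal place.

k = ln2/t½ = ln2/19 ≈ 0.036481 h⁻¹; fraction remaining f = e^(−kτ) = e^(−0.036481×46) ≈ 0.1867.
Single-dose peak C₀ = D/Vd = 2157/180 ≈ 11.983 μg/mL.
Steady-state trough Cmin,ss = C₀·f/(1−f) ≈ 11.983 × 0.1867/0.8133 ≈ 2.751 μg/mL.
Trough 2.8 μg/mL vs MEC 2 μg/mL: adequate.

2.8 μg/mL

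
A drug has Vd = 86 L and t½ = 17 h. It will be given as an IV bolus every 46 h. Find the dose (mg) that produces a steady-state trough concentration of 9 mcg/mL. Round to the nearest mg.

4276 mg

τ/t½ = 46/17 ≈ 2.7059, so f = (1/2)^(46/17) ≈ 0.153267.
Cmin,ss = (D/Vd)·f/(1−f), so D = Cmin,ss·Vd·(1−f)/f.
D = 9 × 86 × (1−f)/f ≈ 9 × 86 × 5.52456 ≈ 4276.01 mg.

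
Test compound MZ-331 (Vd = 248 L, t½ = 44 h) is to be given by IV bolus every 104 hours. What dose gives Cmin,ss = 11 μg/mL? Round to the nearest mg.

τ/t½ = 104/44 ≈ 2.3636, so f = (1/2)^(104/44) ≈ 0.194301.
Cmin,ss = (D/Vd)·f/(1−f), so D = Cmin,ss·Vd·(1−f)/f.
D = 11 × 248 × (1−f)/f ≈ 11 × 248 × 4.14665 ≈ 11312.06 mg.

11312 mg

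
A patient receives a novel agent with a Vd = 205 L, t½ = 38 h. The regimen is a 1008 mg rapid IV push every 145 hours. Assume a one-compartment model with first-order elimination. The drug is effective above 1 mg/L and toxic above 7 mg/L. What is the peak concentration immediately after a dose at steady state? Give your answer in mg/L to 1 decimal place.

5.3 mg/L

k = ln2/t½ = ln2/38 ≈ 0.018241 h⁻¹; fraction remaining f = e^(−kτ) = e^(−0.018241×145) ≈ 0.0710.
Accumulation ratio R = 1/(1 − f) ≈ 1/0.9290 ≈ 1.0764.
Each bolus raises the concentration by D/Vd = 1008/205 ≈ 4.917 mg/L.
Steady-state peak Cmax,ss = C₀·R ≈ 4.917 × 1.0764 ≈ 5.293 mg/L.
Peak 5.3 mg/L vs MTC 7 mg/L: below toxic threshold.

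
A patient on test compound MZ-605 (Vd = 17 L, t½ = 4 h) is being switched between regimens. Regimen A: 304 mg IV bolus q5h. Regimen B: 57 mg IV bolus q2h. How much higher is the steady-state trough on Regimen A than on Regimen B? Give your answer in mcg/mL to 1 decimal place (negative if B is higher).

Regimen A: f = (1/2)^(5/4) ≈ 0.4204; Cmin,ss = (304/17)·f/(1−f) ≈ 12.971 mcg/mL.
Regimen B: f = (1/2)^(2/4) ≈ 0.7071; Cmin,ss = (57/17)·f/(1−f) ≈ 8.094 mcg/mL.
Difference ≈ 12.971 − 8.094 ≈ 4.877 mcg/mL.

4.9 mcg/mL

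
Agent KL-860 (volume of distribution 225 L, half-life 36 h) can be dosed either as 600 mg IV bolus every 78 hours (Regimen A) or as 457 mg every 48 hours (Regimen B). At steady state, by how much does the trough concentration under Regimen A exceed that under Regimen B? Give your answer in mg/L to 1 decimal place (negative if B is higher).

-0.6 mg/L

Regimen A: f = (1/2)^(78/36) ≈ 0.2227; Cmin,ss = (600/225)·f/(1−f) ≈ 0.764 mg/L.
Regimen B: f = (1/2)^(48/36) ≈ 0.3969; Cmin,ss = (457/225)·f/(1−f) ≈ 1.337 mg/L.
Difference ≈ 0.764 − 1.337 ≈ -0.573 mg/L.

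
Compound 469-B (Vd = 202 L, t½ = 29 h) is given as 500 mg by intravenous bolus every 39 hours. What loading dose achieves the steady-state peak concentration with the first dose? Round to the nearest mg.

f = (1/2)^(39/29) ≈ 0.393701; accumulation ratio R = 1/(1−f) ≈ 1.64935.
Loading dose to hit Cmax,ss on first dose: D_load = D_maint·R ≈ 500 × 1.64935 ≈ 824.68 mg.

825 mg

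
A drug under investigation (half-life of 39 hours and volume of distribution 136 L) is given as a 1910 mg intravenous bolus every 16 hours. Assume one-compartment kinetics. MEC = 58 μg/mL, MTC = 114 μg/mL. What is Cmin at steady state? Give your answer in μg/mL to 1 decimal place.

τ/t½ = 16/39 ≈ 0.41026, so fraction remaining f = (1/2)^(16/39) ≈ 0.7525.
Each bolus raises the concentration by D/Vd = 1910/136 ≈ 14.044 μg/mL.
Steady-state trough Cmin,ss = C₀·f/(1−f) ≈ 14.044 × 0.7525/0.2475 ≈ 42.699 μg/mL.
Trough 42.7 μg/mL vs MEC 58 μg/mL: subtherapeutic.

42.7 μg/mL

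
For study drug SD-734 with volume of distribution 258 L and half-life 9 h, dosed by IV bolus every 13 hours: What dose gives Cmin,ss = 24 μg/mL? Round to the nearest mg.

10660 mg

τ/t½ = 13/9 ≈ 1.4444, so f = (1/2)^(13/9) ≈ 0.367434.
Cmin,ss = (D/Vd)·f/(1−f), so D = Cmin,ss·Vd·(1−f)/f.
D = 24 × 258 × (1−f)/f ≈ 24 × 258 × 1.72158 ≈ 10660.02 mg.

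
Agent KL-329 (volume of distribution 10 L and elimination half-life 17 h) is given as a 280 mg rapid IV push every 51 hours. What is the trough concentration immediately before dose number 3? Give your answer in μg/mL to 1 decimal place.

3.9 μg/mL

f = (1/2)^(τ/t½) = (1/2)^(51/17) ≈ 0.1250.
C₀ = D/Vd = 280/10 ≈ 28.000 μg/mL.
Before the 3rd dose, 2 doses have been given. Superposition: Cmin = C₀·(f + f²).
≈ 28.000 × (0.1250 + 0.0156) ≈ 28.000 × 0.1406 ≈ 3.937 μg/mL.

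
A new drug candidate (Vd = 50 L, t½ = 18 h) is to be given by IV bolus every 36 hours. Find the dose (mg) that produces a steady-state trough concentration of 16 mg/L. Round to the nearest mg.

τ/t½ = 36/18 ≈ 2, so f = (1/2)^(36/18) ≈ 0.250000.
Cmin,ss = (D/Vd)·f/(1−f), so D = Cmin,ss·Vd·(1−f)/f.
D = 16 × 50 × (1−f)/f ≈ 16 × 50 × 3.00000 ≈ 2400.00 mg.

2400 mg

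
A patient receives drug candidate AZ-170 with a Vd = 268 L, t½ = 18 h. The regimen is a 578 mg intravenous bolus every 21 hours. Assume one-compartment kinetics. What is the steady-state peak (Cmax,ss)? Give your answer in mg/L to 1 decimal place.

τ/t½ = 21/18 ≈ 1.1667, so fraction remaining f = (1/2)^(21/18) ≈ 0.4454.
At steady state, accumulation factor R = 1/(1 − e^(−kτ)) ≈ 1.8031.
Each bolus raises the concentration by D/Vd = 578/268 ≈ 2.157 mg/L.
Cmax,ss = C₀/(1 − f) ≈ 2.157/0.5546 ≈ 3.889 mg/L.

3.9 mg/L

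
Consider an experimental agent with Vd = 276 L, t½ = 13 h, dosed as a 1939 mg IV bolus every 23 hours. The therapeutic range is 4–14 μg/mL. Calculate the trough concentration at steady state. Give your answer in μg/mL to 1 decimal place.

τ/t½ = 23/13 ≈ 1.7692, so fraction remaining f = (1/2)^(23/13) ≈ 0.2934.
Accumulation ratio R = 1/(1 − f) ≈ 1/0.7066 ≈ 1.4152.
Single-dose peak C₀ = D/Vd = 1939/276 ≈ 7.025 μg/mL.
Cmax,ss = C₀/(1 − f) ≈ 7.025/0.7066 ≈ 9.942 μg/mL.
One interval later, Cmin,ss = Cmax,ss·e^(−kτ) ≈ 9.942 × 0.2934 ≈ 2.917 μg/mL.
Trough 2.9 μg/mL vs MEC 4 μg/mL: subtherapeutic.

2.9 μg/mL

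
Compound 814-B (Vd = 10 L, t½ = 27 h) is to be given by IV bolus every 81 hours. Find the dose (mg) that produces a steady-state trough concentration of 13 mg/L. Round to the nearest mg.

τ/t½ = 81/27 ≈ 3, so f = (1/2)^(81/27) ≈ 0.125000.
Cmin,ss = (D/Vd)·f/(1−f), so D = Cmin,ss·Vd·(1−f)/f.
D = 13 × 10 × (1−f)/f ≈ 13 × 10 × 7.00000 ≈ 910.00 mg.

910 mg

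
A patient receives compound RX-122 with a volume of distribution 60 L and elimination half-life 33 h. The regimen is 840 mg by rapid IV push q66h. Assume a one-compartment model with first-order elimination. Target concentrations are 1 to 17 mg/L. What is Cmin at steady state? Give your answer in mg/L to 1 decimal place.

4.7 mg/L

The dosing interval is 2 half-lives, so f = 2^(−2) = 0.25.
At steady state, R = 1/(1 − 0.25) = 4/3.
Single-dose peak C₀ = D/Vd = 840/60 = 14 mg/L.
Steady-state peak Cmax,ss = C₀·R = 14 × 4/3 ≈ 18.667 mg/L.
Steady-state trough Cmin,ss = Cmax,ss·f ≈ 18.667 × 0.25 ≈ 4.667 mg/L.
Trough 4.7 mg/L vs MEC 1 mg/L: adequate.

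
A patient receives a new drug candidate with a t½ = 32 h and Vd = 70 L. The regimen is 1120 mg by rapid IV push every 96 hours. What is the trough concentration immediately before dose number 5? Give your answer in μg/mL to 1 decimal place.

f = (1/2)^(τ/t½) = (1/2)^(96/32) ≈ 0.1250.
C₀ = D/Vd = 1120/70 ≈ 16.000 μg/mL.
Before the 5th dose, 4 doses have been given. Superposition: Cmin = C₀·(f + f² + … + f^4).
≈ 16.000 × (0.1250 + 0.0156 + 0.0020 + 0.0002) ≈ 16.000 × 0.1428 ≈ 2.285 μg/mL.

2.3 μg/mL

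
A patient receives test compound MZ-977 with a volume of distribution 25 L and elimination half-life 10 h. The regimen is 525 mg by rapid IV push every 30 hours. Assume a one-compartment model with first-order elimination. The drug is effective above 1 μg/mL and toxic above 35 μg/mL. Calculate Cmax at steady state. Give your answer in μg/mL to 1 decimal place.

24.0 μg/mL

The dosing interval is 3 half-lives, so f = 2^(−3) = 0.125.
Accumulation ratio R = 1/(1 − f) = 1/0.875 = 8/7.
Single-dose peak C₀ = D/Vd = 525/25 = 21 μg/mL.
Steady-state peak Cmax,ss = C₀·R = 21 × 8/7 ≈ 24.000 μg/mL.
Peak 24.0 μg/mL vs MTC 35 μg/mL: below toxic threshold.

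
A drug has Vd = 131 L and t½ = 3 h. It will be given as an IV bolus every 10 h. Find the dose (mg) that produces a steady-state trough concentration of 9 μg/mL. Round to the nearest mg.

10705 mg

τ/t½ = 10/3 ≈ 3.3333, so f = (1/2)^(10/3) ≈ 0.099213.
Cmin,ss = (D/Vd)·f/(1−f), so D = Cmin,ss·Vd·(1−f)/f.
D = 9 × 131 × (1−f)/f ≈ 9 × 131 × 9.07932 ≈ 10704.52 mg.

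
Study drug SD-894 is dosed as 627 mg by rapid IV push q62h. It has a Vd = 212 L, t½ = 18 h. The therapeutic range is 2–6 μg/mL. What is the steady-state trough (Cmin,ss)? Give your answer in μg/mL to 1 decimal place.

τ/t½ = 62/18 ≈ 3.4444, so fraction remaining f = (1/2)^(62/18) ≈ 0.0919.
Single-dose peak C₀ = D/Vd = 627/212 ≈ 2.958 μg/mL.
Steady-state trough Cmin,ss = C₀·f/(1−f) ≈ 2.958 × 0.0919/0.9081 ≈ 0.299 μg/mL.
Trough 0.3 μg/mL vs MEC 2 μg/mL: subtherapeutic.

0.3 μg/mL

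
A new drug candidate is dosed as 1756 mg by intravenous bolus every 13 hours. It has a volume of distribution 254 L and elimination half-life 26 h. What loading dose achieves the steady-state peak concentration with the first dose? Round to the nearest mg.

5995 mg

f = (1/2)^(13/26) ≈ 0.707107; accumulation ratio R = 1/(1−f) ≈ 3.41422.
Loading dose to hit Cmax,ss on first dose: D_load = D_maint·R ≈ 1756 × 3.41422 ≈ 5995.37 mg.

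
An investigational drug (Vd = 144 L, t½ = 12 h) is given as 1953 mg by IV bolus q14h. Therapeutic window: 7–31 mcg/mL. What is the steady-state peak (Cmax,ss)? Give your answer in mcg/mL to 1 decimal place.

24.5 mcg/mL

Over one 14-h interval, 14/12 ≈ 1.1667 half-lives elapse, leaving f ≈ 0.4454 of each dose.
At steady state, accumulation factor R = 1/(1 − e^(−kτ)) ≈ 1.8031.
Each bolus raises the concentration by D/Vd = 1953/144 ≈ 13.562 mcg/mL.
Steady-state peak Cmax,ss = C₀·R ≈ 13.562 × 1.8031 ≈ 24.454 mcg/mL.
Peak 24.5 mcg/mL vs MTC 31 mcg/mL: below toxic threshold.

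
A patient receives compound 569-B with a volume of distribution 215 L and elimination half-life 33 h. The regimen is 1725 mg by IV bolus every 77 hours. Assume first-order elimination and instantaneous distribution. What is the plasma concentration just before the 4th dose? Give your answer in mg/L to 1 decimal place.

2.0 mg/L

f = (1/2)^(τ/t½) = (1/2)^(77/33) ≈ 0.1984.
C₀ = D/Vd = 1725/215 ≈ 8.023 mg/L.
Before the 4th dose, 3 doses have been given. Superposition: Cmin = C₀·(f + f² + … + f^3).
≈ 8.023 × (0.1984 + 0.0394 + 0.0078) ≈ 8.023 × 0.2456 ≈ 1.970 mg/L.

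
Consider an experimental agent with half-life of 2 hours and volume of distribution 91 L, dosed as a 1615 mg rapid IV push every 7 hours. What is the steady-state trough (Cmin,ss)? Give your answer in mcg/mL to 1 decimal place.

1.7 mcg/mL

k = ln2/t½ = ln2/2 ≈ 0.346574 h⁻¹; fraction remaining f = e^(−kτ) = e^(−0.346574×7) ≈ 0.0884.
Each bolus raises the concentration by D/Vd = 1615/91 ≈ 17.747 mcg/mL.
Steady-state trough Cmin,ss = C₀·f/(1−f) ≈ 17.747 × 0.0884/0.9116 ≈ 1.721 mcg/mL.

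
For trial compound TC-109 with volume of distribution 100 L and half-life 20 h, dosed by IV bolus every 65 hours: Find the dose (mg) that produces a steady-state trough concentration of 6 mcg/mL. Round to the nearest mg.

5108 mg

τ/t½ = 65/20 ≈ 3.25, so f = (1/2)^(65/20) ≈ 0.105112.
Cmin,ss = (D/Vd)·f/(1−f), so D = Cmin,ss·Vd·(1−f)/f.
D = 6 × 100 × (1−f)/f ≈ 6 × 100 × 8.51366 ≈ 5108.20 mg.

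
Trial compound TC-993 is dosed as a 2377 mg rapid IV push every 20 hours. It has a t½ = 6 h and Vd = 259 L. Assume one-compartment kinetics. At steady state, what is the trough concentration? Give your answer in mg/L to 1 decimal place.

τ/t½ = 20/6 ≈ 3.3333, so fraction remaining f = (1/2)^(20/6) ≈ 0.0992.
Single-dose peak C₀ = D/Vd = 2377/259 ≈ 9.178 mg/L.
Steady-state trough Cmin,ss = C₀·f/(1−f) ≈ 9.178 × 0.0992/0.9008 ≈ 1.011 mg/L.

1.0 mg/L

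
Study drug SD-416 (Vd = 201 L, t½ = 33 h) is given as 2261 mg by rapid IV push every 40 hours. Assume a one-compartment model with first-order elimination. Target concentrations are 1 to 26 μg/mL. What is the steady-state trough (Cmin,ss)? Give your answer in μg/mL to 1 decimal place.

k = ln2/t½ = ln2/33 ≈ 0.021004 h⁻¹; fraction remaining f = e^(−kτ) = e^(−0.021004×40) ≈ 0.4316.
Accumulation ratio R = 1/(1 − f) ≈ 1/0.5684 ≈ 1.7593.
Each bolus raises the concentration by D/Vd = 2261/201 ≈ 11.249 μg/mL.
Cmax,ss = C₀/(1 − f) ≈ 11.249/0.5684 ≈ 19.791 μg/mL.
One interval later, Cmin,ss = Cmax,ss·e^(−kτ) ≈ 19.791 × 0.4316 ≈ 8.542 μg/mL.
Trough 8.5 μg/mL vs MEC 1 μg/mL: adequate.

8.5 μg/mL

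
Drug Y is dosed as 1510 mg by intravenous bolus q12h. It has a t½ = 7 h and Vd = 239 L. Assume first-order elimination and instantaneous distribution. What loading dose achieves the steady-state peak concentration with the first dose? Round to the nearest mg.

f = (1/2)^(12/7) ≈ 0.304753; accumulation ratio R = 1/(1−f) ≈ 1.43834.
Loading dose to hit Cmax,ss on first dose: D_load = D_maint·R ≈ 1510 × 1.43834 ≈ 2171.89 mg.

2172 mg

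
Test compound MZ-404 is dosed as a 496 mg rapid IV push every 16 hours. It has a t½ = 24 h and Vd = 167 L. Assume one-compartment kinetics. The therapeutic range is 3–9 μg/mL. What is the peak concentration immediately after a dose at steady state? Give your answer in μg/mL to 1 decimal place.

8.0 μg/mL

Over one 16-h interval, 16/24 ≈ 0.66667 half-lives elapse, leaving f ≈ 0.6300 of each dose.
Accumulation ratio R = 1/(1 − f) ≈ 1/0.3700 ≈ 2.7027.
Each bolus raises the concentration by D/Vd = 496/167 ≈ 2.970 μg/mL.
Steady-state peak Cmax,ss = C₀·R ≈ 2.970 × 2.7027 ≈ 8.027 μg/mL.
Peak 8.0 μg/mL vs MTC 9 μg/mL: below toxic threshold.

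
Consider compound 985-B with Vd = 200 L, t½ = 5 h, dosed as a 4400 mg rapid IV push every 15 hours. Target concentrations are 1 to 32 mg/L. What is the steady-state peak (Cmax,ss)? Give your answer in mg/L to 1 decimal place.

τ = 15 h = 3 half-lives, so f = (1/2)^3 = 0.125.
At steady state, R = 1/(1 − 0.125) = 8/7.
Single-dose peak C₀ = D/Vd = 4400/200 = 22 mg/L.
Steady-state peak Cmax,ss = C₀·R = 22 × 8/7 ≈ 25.143 mg/L.
Peak 25.1 mg/L vs MTC 32 mg/L: below toxic threshold.

25.1 mg/L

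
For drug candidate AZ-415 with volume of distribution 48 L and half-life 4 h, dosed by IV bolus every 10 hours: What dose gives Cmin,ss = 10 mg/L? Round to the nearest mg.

τ/t½ = 10/4 ≈ 2.5, so f = (1/2)^(10/4) ≈ 0.176777.
Cmin,ss = (D/Vd)·f/(1−f), so D = Cmin,ss·Vd·(1−f)/f.
D = 10 × 48 × (1−f)/f ≈ 10 × 48 × 4.65684 ≈ 2235.28 mg.

2235 mg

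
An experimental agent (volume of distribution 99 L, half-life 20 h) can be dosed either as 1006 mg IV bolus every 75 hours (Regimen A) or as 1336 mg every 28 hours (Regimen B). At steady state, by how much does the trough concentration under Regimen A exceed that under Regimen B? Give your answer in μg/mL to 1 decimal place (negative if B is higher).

Regimen A: f = (1/2)^(75/20) ≈ 0.0743; Cmin,ss = (1006/99)·f/(1−f) ≈ 0.816 μg/mL.
Regimen B: f = (1/2)^(28/20) ≈ 0.3789; Cmin,ss = (1336/99)·f/(1−f) ≈ 8.233 μg/mL.
Difference ≈ 0.816 − 8.233 ≈ -7.417 μg/mL.

-7.4 μg/mL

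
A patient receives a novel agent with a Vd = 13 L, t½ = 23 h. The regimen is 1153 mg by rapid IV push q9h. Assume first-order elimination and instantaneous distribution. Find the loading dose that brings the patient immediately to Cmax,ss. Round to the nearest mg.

4854 mg

f = (1/2)^(9/23) ≈ 0.762440; accumulation ratio R = 1/(1−f) ≈ 4.20946.
Loading dose to hit Cmax,ss on first dose: D_load = D_maint·R ≈ 1153 × 4.20946 ≈ 4853.51 mg.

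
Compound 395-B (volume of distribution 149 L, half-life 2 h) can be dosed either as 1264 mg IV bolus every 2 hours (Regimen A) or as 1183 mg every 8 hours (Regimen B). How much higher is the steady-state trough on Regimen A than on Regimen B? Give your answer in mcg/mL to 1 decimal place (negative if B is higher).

Regimen A: f = (1/2)^(2/2) ≈ 0.5000; Cmin,ss = (1264/149)·f/(1−f) ≈ 8.483 mcg/mL.
Regimen B: f = (1/2)^(8/2) ≈ 0.0625; Cmin,ss = (1183/149)·f/(1−f) ≈ 0.529 mcg/mL.
Difference ≈ 8.483 − 0.529 ≈ 7.954 mcg/mL.

8.0 mcg/mL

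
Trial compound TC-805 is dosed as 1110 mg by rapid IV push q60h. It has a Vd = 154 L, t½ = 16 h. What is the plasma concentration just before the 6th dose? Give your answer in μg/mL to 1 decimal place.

0.6 μg/mL

f = (1/2)^(τ/t½) = (1/2)^(60/16) ≈ 0.0743.
C₀ = D/Vd = 1110/154 ≈ 7.208 μg/mL.
Before the 6th dose, 5 doses have been given. Superposition: Cmin = C₀·(f + f² + … + f^5).
≈ 7.208 × (0.0743 + 0.0055 + 0.0004 + 0.0000 + 0.0000) ≈ 7.208 × 0.0802 ≈ 0.578 μg/mL.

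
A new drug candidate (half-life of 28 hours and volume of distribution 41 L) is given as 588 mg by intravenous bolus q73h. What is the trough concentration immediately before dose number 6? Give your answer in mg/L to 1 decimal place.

f = (1/2)^(τ/t½) = (1/2)^(73/28) ≈ 0.1641.
C₀ = D/Vd = 588/41 ≈ 14.341 mg/L.
Before the 6th dose, 5 doses have been given. Superposition: Cmin = C₀·(f + f² + … + f^5).
≈ 14.341 × (0.1641 + 0.0269 + 0.0044 + 0.0007 + 0.0001) ≈ 14.341 × 0.1962 ≈ 2.814 mg/L.

2.8 mg/L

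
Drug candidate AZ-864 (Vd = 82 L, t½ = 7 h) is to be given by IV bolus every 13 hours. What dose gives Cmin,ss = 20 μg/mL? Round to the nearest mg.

4302 mg

τ/t½ = 13/7 ≈ 1.8571, so f = (1/2)^(13/7) ≈ 0.276022.
Cmin,ss = (D/Vd)·f/(1−f), so D = Cmin,ss·Vd·(1−f)/f.
D = 20 × 82 × (1−f)/f ≈ 20 × 82 × 2.62290 ≈ 4301.56 mg.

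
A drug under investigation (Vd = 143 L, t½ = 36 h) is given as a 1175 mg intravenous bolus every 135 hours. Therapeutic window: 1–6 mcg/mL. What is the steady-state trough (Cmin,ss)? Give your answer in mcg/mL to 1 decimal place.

Over one 135-h interval, 135/36 ≈ 3.75 half-lives elapse, leaving f ≈ 0.0743 of each dose.
At steady state, accumulation factor R = 1/(1 − e^(−kτ)) ≈ 1.0803.
Single-dose peak C₀ = D/Vd = 1175/143 ≈ 8.217 mcg/mL.
Steady-state peak Cmax,ss = C₀·R ≈ 8.217 × 1.0803 ≈ 8.877 mcg/mL.
Steady-state trough Cmin,ss = Cmax,ss·f ≈ 8.877 × 0.0743 ≈ 0.660 mcg/mL.
Trough 0.7 mcg/mL vs MEC 1 mcg/mL: subtherapeutic.

0.7 mcg/mL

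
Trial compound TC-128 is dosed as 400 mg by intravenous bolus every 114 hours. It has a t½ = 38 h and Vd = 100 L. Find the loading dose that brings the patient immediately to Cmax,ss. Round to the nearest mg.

f = (1/2)^(114/38) ≈ 0.125000; accumulation ratio R = 1/(1−f) ≈ 1.14286.
Loading dose to hit Cmax,ss on first dose: D_load = D_maint·R ≈ 400 × 1.14286 ≈ 457.14 mg.

457 mg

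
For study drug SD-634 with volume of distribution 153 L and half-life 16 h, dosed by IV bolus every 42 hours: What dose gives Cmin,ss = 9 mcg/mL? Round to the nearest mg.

τ/t½ = 42/16 ≈ 2.625, so f = (1/2)^(42/16) ≈ 0.162105.
Cmin,ss = (D/Vd)·f/(1−f), so D = Cmin,ss·Vd·(1−f)/f.
D = 9 × 153 × (1−f)/f ≈ 9 × 153 × 5.16884 ≈ 7117.49 mg.

7117 mg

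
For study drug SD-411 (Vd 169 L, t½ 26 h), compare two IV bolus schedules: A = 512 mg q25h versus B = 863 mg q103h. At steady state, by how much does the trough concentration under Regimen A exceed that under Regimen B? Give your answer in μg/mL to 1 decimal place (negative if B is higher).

2.8 μg/mL

Regimen A: f = (1/2)^(25/26) ≈ 0.5135; Cmin,ss = (512/169)·f/(1−f) ≈ 3.198 μg/mL.
Regimen B: f = (1/2)^(103/26) ≈ 0.0642; Cmin,ss = (863/169)·f/(1−f) ≈ 0.350 μg/mL.
Difference ≈ 3.198 − 0.350 ≈ 2.848 μg/mL.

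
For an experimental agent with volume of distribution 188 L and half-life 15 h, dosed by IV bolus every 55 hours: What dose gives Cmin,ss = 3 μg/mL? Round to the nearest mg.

6598 mg

τ/t½ = 55/15 ≈ 3.6667, so f = (1/2)^(55/15) ≈ 0.078745.
Cmin,ss = (D/Vd)·f/(1−f), so D = Cmin,ss·Vd·(1−f)/f.
D = 3 × 188 × (1−f)/f ≈ 3 × 188 × 11.69922 ≈ 6598.36 mg.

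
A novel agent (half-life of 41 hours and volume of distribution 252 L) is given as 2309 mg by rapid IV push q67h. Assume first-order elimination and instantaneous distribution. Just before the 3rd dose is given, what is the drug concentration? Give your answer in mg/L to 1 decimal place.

f = (1/2)^(τ/t½) = (1/2)^(67/41) ≈ 0.3222.
C₀ = D/Vd = 2309/252 ≈ 9.163 mg/L.
Before the 3rd dose, 2 doses have been given. Superposition: Cmin = C₀·(f + f²).
≈ 9.163 × (0.3222 + 0.1038) ≈ 9.163 × 0.4260 ≈ 3.903 mg/L.

3.9 mg/L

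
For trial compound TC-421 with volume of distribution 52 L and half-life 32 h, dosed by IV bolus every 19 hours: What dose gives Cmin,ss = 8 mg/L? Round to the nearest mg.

212 mg

τ/t½ = 19/32 ≈ 0.59375, so f = (1/2)^(19/32) ≈ 0.662618.
Cmin,ss = (D/Vd)·f/(1−f), so D = Cmin,ss·Vd·(1−f)/f.
D = 8 × 52 × (1−f)/f ≈ 8 × 52 × 0.50917 ≈ 211.81 mg.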